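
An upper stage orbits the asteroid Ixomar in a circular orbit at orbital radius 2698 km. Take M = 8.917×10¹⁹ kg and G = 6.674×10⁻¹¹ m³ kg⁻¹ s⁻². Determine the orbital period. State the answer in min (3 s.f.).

T ≈ 6020 min

μ = GM = 6.674×10⁻¹¹ × 8.917×10¹⁹ = 5.951×10⁹ m³/s².
r = 2698 km = 2.698×10⁶ m.
Kepler's third law: T = 2π√(r³/μ) = 2π√((2.698×10⁶)³ / 5.951×10⁹).
r³/μ = 3.300×10⁹ s², so T = 2π × 5.745×10⁴ = 3.609×10⁵ s.
Converting: 3.609×10⁵ s ÷ 60.00 = 6016 min.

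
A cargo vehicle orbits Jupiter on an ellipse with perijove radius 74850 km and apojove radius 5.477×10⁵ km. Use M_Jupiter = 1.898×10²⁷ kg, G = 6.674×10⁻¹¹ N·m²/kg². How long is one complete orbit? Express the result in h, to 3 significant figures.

T ≈ 26.9 h

μ = GM = 6.674×10⁻¹¹ × 1.898×10²⁷ = 1.267×10¹⁷ m³/s².
Semi-major axis a = (r_p + r_a)/2 = (74850 + 5.4770×10⁵)/2 = 3.1128×10⁵ km = 3.113×10⁸ m.
By Kepler's third law T = 2π√(a³/μ) = 2π × 1.543×10⁴ = 9.695×10⁴ s.
= 26.93 h.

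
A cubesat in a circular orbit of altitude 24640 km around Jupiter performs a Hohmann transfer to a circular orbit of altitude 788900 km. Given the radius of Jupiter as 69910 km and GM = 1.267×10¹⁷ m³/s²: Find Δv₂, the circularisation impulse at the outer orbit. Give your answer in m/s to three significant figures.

Δv ≈ 6740 m/s

r₁ = 69910 + 24640 = 94550 km = 9.4550×10⁷ m.
r₂ = 69910 + 788900 = 858810 km = 8.5881×10⁸ m.
Transfer ellipse a_t = (r₁ + r₂)/2 = 4.767×10⁸ m.
At r₁: circular v_c1 = √(μ/r₁) = 36610 m/s; transfer-perijove v_p = √[μ(2/r₁ − 1/a_t)] = 49140 m/s.
At r₂: circular v_c2 = √(μ/r₂) = 12150 m/s; transfer-apojove v_a = √[μ(2/r₂ − 1/a_t)] = 5409 m/s.
Δv₂ = v_c2 − v_a = 6737 m/s.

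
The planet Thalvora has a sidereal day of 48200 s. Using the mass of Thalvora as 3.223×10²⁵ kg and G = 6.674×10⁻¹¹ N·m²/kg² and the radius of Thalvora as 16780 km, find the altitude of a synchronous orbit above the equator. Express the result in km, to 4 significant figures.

μ = GM = 6.674×10⁻¹¹ × 3.223×10²⁵ = 2.151×10¹⁵ m³/s².
A synchronous orbit has period T, so by Kepler's third law a = (μT²/4π²)^(1/3).
μT²/4π² = 2.151×10¹⁵ × (4.820×10⁴)² / 39.48 = 1.266×10²³ m³.
a = 5.021×10⁷ m = 50210 km.
Altitude h = a − R = 50210 − 16780 = 33430 km.

h_sync ≈ 33430 km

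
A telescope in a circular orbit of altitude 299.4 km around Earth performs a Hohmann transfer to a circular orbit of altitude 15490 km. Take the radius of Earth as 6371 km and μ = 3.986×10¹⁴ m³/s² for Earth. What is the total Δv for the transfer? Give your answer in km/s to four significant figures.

r₁ = 6371 + 299.4 = 6670.4 km = 6.6704×10⁶ m.
r₂ = 6371 + 15490 = 21861 km = 2.1861×10⁷ m.
Transfer ellipse a_t = (r₁ + r₂)/2 = 1.427×10⁷ m.
At r₁: circular v_c1 = √(μ/r₁) = 7730 m/s; transfer-perigee v_p = √[μ(2/r₁ − 1/a_t)] = 9569 m/s.
Δv₁ = v_p − v_c1 = 1839 m/s.
At r₂: circular v_c2 = √(μ/r₂) = 4270 m/s; transfer-apogee v_a = √[μ(2/r₂ − 1/a_t)] = 2920 m/s.
Δv₂ = v_c2 − v_a = 1350 m/s.
Total Δv = Δv₁ + Δv₂ = 3189 m/s = 3.189 km/s.

Δv_total ≈ 3.189 km/s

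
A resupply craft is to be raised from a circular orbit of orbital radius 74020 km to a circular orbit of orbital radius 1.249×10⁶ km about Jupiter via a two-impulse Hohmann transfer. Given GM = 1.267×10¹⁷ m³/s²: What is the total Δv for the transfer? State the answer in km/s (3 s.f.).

Δv_total ≈ 22.2 km/s

r₁ = 74020 km = 7.402×10⁷ m.
r₂ = 1.249×10⁶ km = 1.249×10⁹ m.
Transfer ellipse a_t = (r₁ + r₂)/2 = 6.615×10⁸ m.
At r₁: circular v_c1 = √(μ/r₁) = 41370 m/s; transfer-perijove v_p = √[μ(2/r₁ − 1/a_t)] = 56850 m/s.
Δv₁ = v_p − v_c1 = 15480 m/s.
At r₂: circular v_c2 = √(μ/r₂) = 10070 m/s; transfer-apojove v_a = √[μ(2/r₂ − 1/a_t)] = 3369 m/s.
Δv₂ = v_c2 − v_a = 6703 m/s.
Total Δv = Δv₁ + Δv₂ = 22180 m/s = 22.18 km/s.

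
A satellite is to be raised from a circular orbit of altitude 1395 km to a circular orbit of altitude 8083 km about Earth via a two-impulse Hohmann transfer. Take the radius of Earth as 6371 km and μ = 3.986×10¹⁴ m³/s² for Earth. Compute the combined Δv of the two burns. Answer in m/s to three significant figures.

Δv_total ≈ 1870 m/s

r₁ = 6371 + 1395 = 7766.0 km = 7.7660×10⁶ m.
r₂ = 6371 + 8083 = 14454 km = 1.4454×10⁷ m.
Transfer ellipse a_t = (r₁ + r₂)/2 = 1.111×10⁷ m.
At r₁: circular v_c1 = √(μ/r₁) = 7164 m/s; transfer-perigee v_p = √[μ(2/r₁ − 1/a_t)] = 8172 m/s.
Δv₁ = v_p − v_c1 = 1007 m/s.
At r₂: circular v_c2 = √(μ/r₂) = 5251 m/s; transfer-apogee v_a = √[μ(2/r₂ − 1/a_t)] = 4391 m/s.
Δv₂ = v_c2 − v_a = 860.9 m/s.
Total Δv = Δv₁ + Δv₂ = 1868 m/s.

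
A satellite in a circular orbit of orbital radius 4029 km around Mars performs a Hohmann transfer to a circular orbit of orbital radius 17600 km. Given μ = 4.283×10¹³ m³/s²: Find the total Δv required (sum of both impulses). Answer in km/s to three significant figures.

Δv_total ≈ 1.51 km/s

r₁ = 4029 km = 4.029×10⁶ m.
r₂ = 17600 km = 1.760×10⁷ m.
Transfer ellipse a_t = (r₁ + r₂)/2 = 1.081×10⁷ m.
At r₁: circular v_c1 = √(μ/r₁) = 3260 m/s; transfer-periapsis v_p = √[μ(2/r₁ − 1/a_t)] = 4159 m/s.
Δv₁ = v_p − v_c1 = 898.9 m/s.
At r₂: circular v_c2 = √(μ/r₂) = 1560 m/s; transfer-apoapsis v_a = √[μ(2/r₂ − 1/a_t)] = 952.2 m/s.
Δv₂ = v_c2 − v_a = 607.8 m/s.
Total Δv = Δv₁ + Δv₂ = 1507 m/s = 1.507 km/s.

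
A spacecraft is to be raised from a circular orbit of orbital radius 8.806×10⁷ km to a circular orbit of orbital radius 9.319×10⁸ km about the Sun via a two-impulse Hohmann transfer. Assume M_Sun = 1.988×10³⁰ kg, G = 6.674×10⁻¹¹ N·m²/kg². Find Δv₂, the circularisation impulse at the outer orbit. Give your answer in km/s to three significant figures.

Δv ≈ 6.97 km/s

μ = GM = 6.674×10⁻¹¹ × 1.988×10³⁰ = 1.327×10²⁰ m³/s².
r₁ = 8.806×10⁷ km = 8.806×10¹⁰ m.
r₂ = 9.319×10⁸ km = 9.319×10¹¹ m.
Transfer ellipse a_t = (r₁ + r₂)/2 = 5.100×10¹¹ m.
At r₁: circular v_c1 = √(μ/r₁) = 38820 m/s; transfer-perihelion v_p = √[μ(2/r₁ − 1/a_t)] = 52470 m/s.
At r₂: circular v_c2 = √(μ/r₂) = 11930 m/s; transfer-aphelion v_a = √[μ(2/r₂ − 1/a_t)] = 4958 m/s.
Δv₂ = v_c2 − v_a = 6974 m/s.
= 6.974 km/s.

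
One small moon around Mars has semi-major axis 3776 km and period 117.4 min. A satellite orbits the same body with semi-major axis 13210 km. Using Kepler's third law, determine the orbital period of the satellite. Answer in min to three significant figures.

T₂ ≈ 768 min

Kepler's third law: T² ∝ a³, so T₂ = T₁ (a₂/a₁)^(3/2).
a₂/a₁ = 3.498, (a₂/a₁)^(3/2) = 6.543.
T₂ = 117.4 × 6.543 = 768.2 min.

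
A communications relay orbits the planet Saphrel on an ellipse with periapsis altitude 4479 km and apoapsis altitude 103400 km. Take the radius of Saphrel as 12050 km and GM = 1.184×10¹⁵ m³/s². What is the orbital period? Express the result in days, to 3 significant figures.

r_p = 12050 + 4479 = 16529 km = 1.6529×10⁷ m.
r_a = 12050 + 103400 = 115450 km = 1.1545×10⁸ m.
Semi-major axis a = (r_p + r_a)/2 = (16529 + 1.1545×10⁵)/2 = 65990 km = 6.599×10⁷ m.
By Kepler's third law T = 2π√(a³/μ) = 2π × 1.558×10⁴ = 9.789×10⁴ s.
= 1.133 days.

T ≈ 1.13 days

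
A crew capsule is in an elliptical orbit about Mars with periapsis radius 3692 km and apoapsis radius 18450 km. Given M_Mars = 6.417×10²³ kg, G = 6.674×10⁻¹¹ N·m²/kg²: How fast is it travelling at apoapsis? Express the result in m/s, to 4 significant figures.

μ = GM = 6.674×10⁻¹¹ × 6.417×10²³ = 4.283×10¹³ m³/s².
Semi-major axis a = (r_p + r_a)/2 = 11071 km = 1.107×10⁷ m.
Vis-viva: v² = μ(2/r − 1/a) = 4.283×10¹³ × (1.084×10⁻⁷ − 9.033×10⁻⁸) = 7.741×10⁵ m²/s².
v = 879.8 m/s.

v ≈ 879.8 m/s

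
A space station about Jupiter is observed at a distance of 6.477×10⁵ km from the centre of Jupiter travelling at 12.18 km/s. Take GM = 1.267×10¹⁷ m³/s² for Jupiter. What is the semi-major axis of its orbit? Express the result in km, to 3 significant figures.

r = 6.477×10⁸ m.
Vis-viva rearranged: 1/a = 2/r − v²/μ = 3.088×10⁻⁹ − 1.171×10⁻⁹ = 1.917×10⁻⁹ m⁻¹.
a = 5.217×10⁸ m = 5.2166×10⁵ km.

a ≈ 5.22×10⁵ km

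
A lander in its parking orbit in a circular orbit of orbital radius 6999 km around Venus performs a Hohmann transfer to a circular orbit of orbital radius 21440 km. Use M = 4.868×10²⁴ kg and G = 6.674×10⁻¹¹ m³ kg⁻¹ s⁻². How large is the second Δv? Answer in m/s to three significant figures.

Δv ≈ 1160 m/s

μ = GM = 6.674×10⁻¹¹ × 4.868×10²⁴ = 3.249×10¹⁴ m³/s².
r₁ = 6999 km = 6.999×10⁶ m.
r₂ = 21440 km = 2.144×10⁷ m.
Transfer ellipse a_t = (r₁ + r₂)/2 = 1.422×10⁷ m.
At r₁: circular v_c1 = √(μ/r₁) = 6813 m/s; transfer-periapsis v_p = √[μ(2/r₁ − 1/a_t)] = 8366 m/s.
At r₂: circular v_c2 = √(μ/r₂) = 3893 m/s; transfer-apoapsis v_a = √[μ(2/r₂ − 1/a_t)] = 2731 m/s.
Δv₂ = v_c2 − v_a = 1162 m/s.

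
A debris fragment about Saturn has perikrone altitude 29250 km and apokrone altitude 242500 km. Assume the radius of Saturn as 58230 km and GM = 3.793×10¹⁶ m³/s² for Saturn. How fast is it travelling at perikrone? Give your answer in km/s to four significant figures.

r_p = 58230 + 29250 = 87480 km = 8.7480×10⁷ m.
r_a = 58230 + 242500 = 300730 km = 3.0073×10⁸ m.
Semi-major axis a = (r_p + r_a)/2 = 1.9410×10⁵ km = 1.941×10⁸ m.
Vis-viva: v² = μ(2/r − 1/a) = 3.793×10¹⁶ × (2.286×10⁻⁸ − 5.152×10⁻⁹) = 6.718×10⁸ m²/s².
v = 25920 m/s = 25.92 km/s.

v ≈ 25.92 km/s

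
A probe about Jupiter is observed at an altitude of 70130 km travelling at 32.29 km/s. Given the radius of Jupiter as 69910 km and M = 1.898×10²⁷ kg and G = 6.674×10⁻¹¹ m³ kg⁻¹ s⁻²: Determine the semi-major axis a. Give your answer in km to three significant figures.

a ≈ 1.65×10⁵ km

μ = GM = 6.674×10⁻¹¹ × 1.898×10²⁷ = 1.267×10¹⁷ m³/s².
r = 69910 + 70130 = 1.4004×10⁵ km = 1.400×10⁸ m.
Vis-viva rearranged: 1/a = 2/r − v²/μ = 1.428×10⁻⁸ − 8.231×10⁻⁹ = 6.051×10⁻⁹ m⁻¹.
a = 1.653×10⁸ m = 1.6527×10⁵ km.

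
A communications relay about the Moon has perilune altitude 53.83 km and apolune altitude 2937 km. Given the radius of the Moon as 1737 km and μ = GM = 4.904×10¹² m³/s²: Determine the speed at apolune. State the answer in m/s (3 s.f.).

v ≈ 762 m/s

r_p = 1737 + 53.83 = 1790.8 km = 1.7908×10⁶ m.
r_a = 1737 + 2937 = 4674.0 km = 4.6740×10⁶ m.
Semi-major axis a = (r_p + r_a)/2 = 3232.4 km = 3.232×10⁶ m.
Vis-viva: v² = μ(2/r − 1/a) = 4.904×10¹² × (4.279×10⁻⁷ − 3.094×10⁻⁷) = 5.813×10⁵ m²/s².
v = 762.4 m/s.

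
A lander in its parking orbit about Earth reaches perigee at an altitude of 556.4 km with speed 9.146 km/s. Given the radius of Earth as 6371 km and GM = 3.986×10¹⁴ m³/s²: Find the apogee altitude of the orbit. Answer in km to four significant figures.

r_p = 6371 + 556.4 = 6927.4 km = 6.927×10⁶ m.
Specific energy ε = v²/2 − μ/r = -1.571×10⁷ J/kg, so a = −μ/(2ε) = 1.268×10⁷ m.
The apsides satisfy r_p + r_a = 2a, so the apogee radius is 2a − r_p = 1.844×10⁷ m = 18437 km.
Apogee altitude = 18437 − 6371 = 12066 km.

apogee altitude ≈ 12070 km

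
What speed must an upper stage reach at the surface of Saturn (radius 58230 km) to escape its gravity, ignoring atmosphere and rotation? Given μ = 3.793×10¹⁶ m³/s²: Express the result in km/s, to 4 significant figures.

r = R = 5.823×10⁷ m.
Escape speed v_esc = √(2μ/r) = √(2 × 3.793×10¹⁶ / 5.823×10⁷) = √(1.303×10⁹) = 36090 m/s.
= 36.09 km/s.

v_esc ≈ 36.09 km/s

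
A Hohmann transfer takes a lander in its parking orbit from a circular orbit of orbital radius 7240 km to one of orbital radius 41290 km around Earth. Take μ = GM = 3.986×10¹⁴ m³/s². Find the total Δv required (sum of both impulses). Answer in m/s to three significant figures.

Δv_total ≈ 3670 m/s

r₁ = 7240 km = 7.240×10⁶ m.
r₂ = 41290 km = 4.129×10⁷ m.
Transfer ellipse a_t = (r₁ + r₂)/2 = 2.426×10⁷ m.
At r₁: circular v_c1 = √(μ/r₁) = 7420 m/s; transfer-perigee v_p = √[μ(2/r₁ − 1/a_t)] = 9679 m/s.
Δv₁ = v_p − v_c1 = 2259 m/s.
At r₂: circular v_c2 = √(μ/r₂) = 3107 m/s; transfer-apogee v_a = √[μ(2/r₂ − 1/a_t)] = 1697 m/s.
Δv₂ = v_c2 − v_a = 1410 m/s.
Total Δv = Δv₁ + Δv₂ = 3669 m/s.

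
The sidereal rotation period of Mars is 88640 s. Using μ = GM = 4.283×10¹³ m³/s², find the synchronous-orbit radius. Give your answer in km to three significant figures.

r_sync ≈ 20400 km

A synchronous orbit has period T, so by Kepler's third law a = (μT²/4π²)^(1/3).
μT²/4π² = 4.283×10¹³ × (8.864×10⁴)² / 39.48 = 8.524×10²¹ m³.
a = 2.043×10⁷ m = 20428 km.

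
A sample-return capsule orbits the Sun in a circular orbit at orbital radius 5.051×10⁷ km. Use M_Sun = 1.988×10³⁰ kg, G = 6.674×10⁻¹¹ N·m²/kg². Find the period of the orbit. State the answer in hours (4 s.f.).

μ = GM = 6.674×10⁻¹¹ × 1.988×10³⁰ = 1.327×10²⁰ m³/s².
r = 5.051×10⁷ km = 5.051×10¹⁰ m.
Kepler's third law: T = 2π√(r³/μ) = 2π√((5.051×10¹⁰)³ / 1.327×10²⁰).
r³/μ = 9.712×10¹¹ s², so T = 2π × 9.855×10⁵ = 6.192×10⁶ s.
Converting: 6.192×10⁶ s ÷ 3600 = 1720 hours.

T ≈ 1720 hours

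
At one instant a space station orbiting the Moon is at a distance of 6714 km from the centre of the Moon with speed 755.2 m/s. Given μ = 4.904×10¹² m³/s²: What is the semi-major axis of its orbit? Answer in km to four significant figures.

a ≈ 5507 km

r = 6.714×10⁶ m.
Specific orbital energy ε = v²/2 − μ/r = (755.2)²/2 − 4.904×10¹²/6.714×10⁶ = -4.453×10⁵ J/kg.
Since ε = −μ/(2a), a = −μ/(2ε) = 5.507×10⁶ m = 5507.0 km.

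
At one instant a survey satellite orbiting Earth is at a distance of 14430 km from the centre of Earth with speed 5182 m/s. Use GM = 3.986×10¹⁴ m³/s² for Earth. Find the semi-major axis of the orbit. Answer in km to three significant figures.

r = 1.443×10⁷ m.
Vis-viva rearranged: 1/a = 2/r − v²/μ = 1.386×10⁻⁷ − 6.737×10⁻⁸ = 7.123×10⁻⁸ m⁻¹.
a = 1.404×10⁷ m = 14039 km.

a ≈ 14000 km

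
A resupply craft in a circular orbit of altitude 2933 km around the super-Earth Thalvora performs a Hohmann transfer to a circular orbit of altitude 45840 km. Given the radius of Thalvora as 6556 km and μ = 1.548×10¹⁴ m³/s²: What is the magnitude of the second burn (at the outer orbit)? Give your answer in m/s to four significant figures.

r₁ = 6556 + 2933 = 9489.0 km = 9.4890×10⁶ m.
r₂ = 6556 + 45840 = 52396 km = 5.2396×10⁷ m.
Transfer ellipse a_t = (r₁ + r₂)/2 = 3.094×10⁷ m.
At r₁: circular v_c1 = √(μ/r₁) = 4039 m/s; transfer-periapsis v_p = √[μ(2/r₁ − 1/a_t)] = 5256 m/s.
At r₂: circular v_c2 = √(μ/r₂) = 1719 m/s; transfer-apoapsis v_a = √[μ(2/r₂ − 1/a_t)] = 951.9 m/s.
Δv₂ = v_c2 − v_a = 767.0 m/s.

Δv ≈ 767.0 m/s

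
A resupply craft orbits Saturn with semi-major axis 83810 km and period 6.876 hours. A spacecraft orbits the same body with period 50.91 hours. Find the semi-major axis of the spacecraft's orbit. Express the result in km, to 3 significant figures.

Kepler's third law: a³ ∝ T², so a₂ = a₁ (T₂/T₁)^(2/3).
T₂/T₁ = 7.404, (T₂/T₁)^(2/3) = 3.799.
a₂ = 83810 × 3.799 = 3.184×10⁵ km.

a₂ ≈ 3.18×10⁵ km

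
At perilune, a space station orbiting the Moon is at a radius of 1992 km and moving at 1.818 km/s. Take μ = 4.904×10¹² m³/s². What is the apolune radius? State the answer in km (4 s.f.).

r_p = 1.992×10⁶ m.
Specific energy ε = v²/2 − μ/r = -8.093×10⁵ J/kg, so a = −μ/(2ε) = 3.030×10⁶ m.
The apsides satisfy r_p + r_a = 2a, so the apolune radius is 2a − r_p = 4.068×10⁶ m = 4067.7 km.

apolune radius ≈ 4068 km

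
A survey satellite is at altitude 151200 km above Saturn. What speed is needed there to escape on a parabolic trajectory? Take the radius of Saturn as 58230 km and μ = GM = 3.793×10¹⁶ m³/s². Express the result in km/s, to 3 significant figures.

r = 58230 + 151200 = 209430 km = 2.0943×10⁸ m.
Escape speed v_esc = √(2μ/r) = √(2 × 3.793×10¹⁶ / 2.094×10⁸) = √(3.622×10⁸) = 19030 m/s.
= 19.03 km/s.

v_esc ≈ 19.0 km/s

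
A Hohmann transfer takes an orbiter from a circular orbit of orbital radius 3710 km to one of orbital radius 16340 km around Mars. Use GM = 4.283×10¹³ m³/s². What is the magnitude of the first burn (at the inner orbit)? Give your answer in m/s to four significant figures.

r₁ = 3710 km = 3.710×10⁶ m.
r₂ = 16340 km = 1.634×10⁷ m.
Transfer ellipse a_t = (r₁ + r₂)/2 = 1.002×10⁷ m.
At r₁: circular v_c1 = √(μ/r₁) = 3398 m/s; transfer-periapsis v_p = √[μ(2/r₁ − 1/a_t)] = 4338 m/s.
Δv₁ = v_p − v_c1 = 940.1 m/s.

Δv ≈ 940.1 m/s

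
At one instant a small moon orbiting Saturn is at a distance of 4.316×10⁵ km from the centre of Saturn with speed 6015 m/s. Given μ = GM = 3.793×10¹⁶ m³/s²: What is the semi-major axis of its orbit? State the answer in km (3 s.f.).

r = 4.316×10⁸ m.
Vis-viva rearranged: 1/a = 2/r − v²/μ = 4.634×10⁻⁹ − 9.539×10⁻¹⁰ = 3.680×10⁻⁹ m⁻¹.
a = 2.717×10⁸ m = 2.7174×10⁵ km.

a ≈ 2.72×10⁵ km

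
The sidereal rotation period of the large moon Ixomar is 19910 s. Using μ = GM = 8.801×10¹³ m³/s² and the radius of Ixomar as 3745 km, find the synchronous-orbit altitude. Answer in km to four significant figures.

h_sync ≈ 5851 km

A synchronous orbit has period T, so by Kepler's third law a = (μT²/4π²)^(1/3).
μT²/4π² = 8.801×10¹³ × (1.991×10⁴)² / 39.48 = 8.837×10²⁰ m³.
a = 9.596×10⁶ m = 9596.3 km.
Altitude h = a − R = 9596.3 − 3745 = 5851.3 km.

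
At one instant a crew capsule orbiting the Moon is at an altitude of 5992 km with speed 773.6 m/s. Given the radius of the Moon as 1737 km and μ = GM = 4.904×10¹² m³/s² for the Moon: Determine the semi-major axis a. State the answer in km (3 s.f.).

a ≈ 7310 km

r = 1737 + 5992 = 7729.0 km = 7.729×10⁶ m.
Vis-viva rearranged: 1/a = 2/r − v²/μ = 2.588×10⁻⁷ − 1.220×10⁻⁷ = 1.367×10⁻⁷ m⁻¹.
a = 7.314×10⁶ m = 7313.6 km.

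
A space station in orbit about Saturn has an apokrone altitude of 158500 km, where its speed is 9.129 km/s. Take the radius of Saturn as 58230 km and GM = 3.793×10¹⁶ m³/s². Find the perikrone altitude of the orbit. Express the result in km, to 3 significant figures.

perikrone altitude ≈ 9500 km

r_a = 58230 + 158500 = 2.1673×10⁵ km = 2.167×10⁸ m.
Specific energy ε = v²/2 − μ/r = -1.333×10⁸ J/kg, so a = −μ/(2ε) = 1.422×10⁸ m.
The apsides satisfy r_p + r_a = 2a, so the perikrone radius is 2a − r_a = 6.773×10⁷ m = 67729 km.
Perikrone altitude = 67729 − 58230 = 9498.5 km.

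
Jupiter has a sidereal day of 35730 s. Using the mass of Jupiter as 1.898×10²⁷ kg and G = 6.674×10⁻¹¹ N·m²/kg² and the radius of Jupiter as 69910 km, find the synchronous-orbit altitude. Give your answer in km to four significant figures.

h_sync ≈ 90090 km

μ = GM = 6.674×10⁻¹¹ × 1.898×10²⁷ = 1.267×10¹⁷ m³/s².
A synchronous orbit has period T, so by Kepler's third law a = (μT²/4π²)^(1/3).
μT²/4π² = 1.267×10¹⁷ × (3.573×10⁴)² / 39.48 = 4.096×10²⁴ m³.
a = 1.600×10⁸ m = 1.6000×10⁵ km.
Altitude h = a − R = 1.6000×10⁵ − 69910 = 90094 km.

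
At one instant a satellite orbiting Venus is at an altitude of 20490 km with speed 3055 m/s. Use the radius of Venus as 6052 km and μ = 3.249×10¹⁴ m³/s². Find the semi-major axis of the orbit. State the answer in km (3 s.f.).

a ≈ 21400 km

r = 6052 + 20490 = 26542 km = 2.654×10⁷ m.
Vis-viva rearranged: 1/a = 2/r − v²/μ = 7.535×10⁻⁸ − 2.873×10⁻⁸ = 4.663×10⁻⁸ m⁻¹.
a = 2.145×10⁷ m = 21447 km.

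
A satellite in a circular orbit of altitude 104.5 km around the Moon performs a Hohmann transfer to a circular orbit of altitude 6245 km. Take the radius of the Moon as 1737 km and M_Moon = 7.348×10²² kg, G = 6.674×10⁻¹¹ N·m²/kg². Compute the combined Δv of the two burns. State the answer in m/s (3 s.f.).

Δv_total ≈ 752 m/s

μ = GM = 6.674×10⁻¹¹ × 7.348×10²² = 4.904×10¹² m³/s².
r₁ = 1737 + 104.5 = 1841.5 km = 1.8415×10⁶ m.
r₂ = 1737 + 6245 = 7982.0 km = 7.9820×10⁶ m.
Transfer ellipse a_t = (r₁ + r₂)/2 = 4.912×10⁶ m.
At r₁: circular v_c1 = √(μ/r₁) = 1632 m/s; transfer-perilune v_p = √[μ(2/r₁ − 1/a_t)] = 2080 m/s.
Δv₁ = v_p − v_c1 = 448.4 m/s.
At r₂: circular v_c2 = √(μ/r₂) = 783.8 m/s; transfer-apolune v_a = √[μ(2/r₂ − 1/a_t)] = 479.9 m/s.
Δv₂ = v_c2 − v_a = 303.9 m/s.
Total Δv = Δv₁ + Δv₂ = 752.3 m/s.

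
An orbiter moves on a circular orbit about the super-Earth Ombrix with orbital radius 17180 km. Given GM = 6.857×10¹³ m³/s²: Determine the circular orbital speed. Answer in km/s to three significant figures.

r = 17180 km = 1.718×10⁷ m.
For a circular orbit v = √(μ/r) = √(6.857×10¹³ / 1.718×10⁷) = √(3.991×10⁶) = 1998 m/s.
That is 1.998 km/s.

v ≈ 2.00 km/s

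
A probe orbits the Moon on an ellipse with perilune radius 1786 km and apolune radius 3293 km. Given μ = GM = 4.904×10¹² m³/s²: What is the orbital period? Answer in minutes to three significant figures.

Semi-major axis a = (r_p + r_a)/2 = (1786.0 + 3293.0)/2 = 2539.5 km = 2.540×10⁶ m.
By Kepler's third law T = 2π√(a³/μ) = 2π × 1.827×10³ = 1.148×10⁴ s.
= 191.4 minutes.

T ≈ 191 minutes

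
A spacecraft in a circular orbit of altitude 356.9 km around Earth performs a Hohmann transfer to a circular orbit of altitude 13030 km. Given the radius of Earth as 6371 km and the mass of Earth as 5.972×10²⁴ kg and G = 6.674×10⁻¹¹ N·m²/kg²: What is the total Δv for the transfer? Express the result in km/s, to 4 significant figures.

Δv_total ≈ 2.963 km/s

μ = GM = 6.674×10⁻¹¹ × 5.972×10²⁴ = 3.986×10¹⁴ m³/s².
r₁ = 6371 + 356.9 = 6727.9 km = 6.7279×10⁶ m.
r₂ = 6371 + 13030 = 19401 km = 1.9401×10⁷ m.
Transfer ellipse a_t = (r₁ + r₂)/2 = 1.306×10⁷ m.
At r₁: circular v_c1 = √(μ/r₁) = 7697 m/s; transfer-perigee v_p = √[μ(2/r₁ − 1/a_t)] = 9380 m/s.
Δv₁ = v_p − v_c1 = 1683 m/s.
At r₂: circular v_c2 = √(μ/r₂) = 4533 m/s; transfer-apogee v_a = √[μ(2/r₂ − 1/a_t)] = 3253 m/s.
Δv₂ = v_c2 − v_a = 1280 m/s.
Total Δv = Δv₁ + Δv₂ = 2963 m/s = 2.963 km/s.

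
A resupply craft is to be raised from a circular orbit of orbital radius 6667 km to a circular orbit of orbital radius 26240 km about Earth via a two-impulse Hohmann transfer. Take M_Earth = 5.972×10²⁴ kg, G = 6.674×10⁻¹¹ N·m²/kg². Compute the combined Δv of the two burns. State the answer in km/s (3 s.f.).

Δv_total ≈ 3.45 km/s

μ = GM = 6.674×10⁻¹¹ × 5.972×10²⁴ = 3.986×10¹⁴ m³/s².
r₁ = 6667 km = 6.667×10⁶ m.
r₂ = 26240 km = 2.624×10⁷ m.
Transfer ellipse a_t = (r₁ + r₂)/2 = 1.645×10⁷ m.
At r₁: circular v_c1 = √(μ/r₁) = 7732 m/s; transfer-perigee v_p = √[μ(2/r₁ − 1/a_t)] = 9764 m/s.
Δv₁ = v_p − v_c1 = 2032 m/s.
At r₂: circular v_c2 = √(μ/r₂) = 3897 m/s; transfer-apogee v_a = √[μ(2/r₂ − 1/a_t)] = 2481 m/s.
Δv₂ = v_c2 − v_a = 1416 m/s.
Total Δv = Δv₁ + Δv₂ = 3449 m/s = 3.449 km/s.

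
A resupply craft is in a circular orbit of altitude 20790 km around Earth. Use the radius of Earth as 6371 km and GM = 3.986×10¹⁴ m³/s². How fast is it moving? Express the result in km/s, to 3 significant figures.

r = 6371 + 20790 = 27161 km = 2.7161×10⁷ m.
For a circular orbit v = √(μ/r) = √(3.986×10¹⁴ / 2.716×10⁷) = √(1.468×10⁷) = 3831 m/s.
That is 3.831 km/s.

v ≈ 3.83 km/s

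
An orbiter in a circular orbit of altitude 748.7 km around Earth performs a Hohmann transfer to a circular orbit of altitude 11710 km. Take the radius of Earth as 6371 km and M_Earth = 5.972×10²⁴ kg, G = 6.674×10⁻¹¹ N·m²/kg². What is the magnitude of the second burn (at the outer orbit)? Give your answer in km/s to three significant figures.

μ = GM = 6.674×10⁻¹¹ × 5.972×10²⁴ = 3.986×10¹⁴ m³/s².
r₁ = 6371 + 748.7 = 7119.7 km = 7.1197×10⁶ m.
r₂ = 6371 + 11710 = 18081 km = 1.8081×10⁷ m.
Transfer ellipse a_t = (r₁ + r₂)/2 = 1.260×10⁷ m.
At r₁: circular v_c1 = √(μ/r₁) = 7482 m/s; transfer-perigee v_p = √[μ(2/r₁ − 1/a_t)] = 8963 m/s.
At r₂: circular v_c2 = √(μ/r₂) = 4695 m/s; transfer-apogee v_a = √[μ(2/r₂ − 1/a_t)] = 3529 m/s.
Δv₂ = v_c2 − v_a = 1166 m/s.
= 1.166 km/s.

Δv ≈ 1.17 km/s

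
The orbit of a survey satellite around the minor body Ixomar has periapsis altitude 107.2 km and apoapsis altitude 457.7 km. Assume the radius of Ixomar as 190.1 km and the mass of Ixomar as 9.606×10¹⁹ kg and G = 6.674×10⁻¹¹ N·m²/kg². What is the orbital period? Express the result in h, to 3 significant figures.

T ≈ 7.08 h

μ = GM = 6.674×10⁻¹¹ × 9.606×10¹⁹ = 6.411×10⁹ m³/s².
r_p = 190.1 + 107.2 = 297.30 km = 2.9730×10⁵ m.
r_a = 190.1 + 457.7 = 647.80 km = 6.4780×10⁵ m.
Semi-major axis a = (r_p + r_a)/2 = (297.30 + 647.80)/2 = 472.55 km = 4.725×10⁵ m.
By Kepler's third law T = 2π√(a³/μ) = 2π × 4.057×10³ = 2.549×10⁴ s.
= 7.081 h.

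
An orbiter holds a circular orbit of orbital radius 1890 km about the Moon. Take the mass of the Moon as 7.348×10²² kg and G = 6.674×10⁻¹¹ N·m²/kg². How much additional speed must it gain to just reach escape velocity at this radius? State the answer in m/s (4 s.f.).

μ = GM = 6.674×10⁻¹¹ × 7.348×10²² = 4.904×10¹² m³/s².
r = 1890 km = 1.890×10⁶ m.
Circular speed v_c = √(μ/r) = 1611 m/s.
Escape speed v_esc = √(2μ/r) = √2 × v_c = 2278 m/s.
Δv = v_esc − v_c = 667.2 m/s.

Δv ≈ 667.2 m/s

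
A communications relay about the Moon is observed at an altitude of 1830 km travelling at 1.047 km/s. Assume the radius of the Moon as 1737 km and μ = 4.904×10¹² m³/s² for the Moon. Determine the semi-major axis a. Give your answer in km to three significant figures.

a ≈ 2970 km

r = 1737 + 1830 = 3567.0 km = 3.567×10⁶ m.
Vis-viva rearranged: 1/a = 2/r − v²/μ = 5.607×10⁻⁷ − 2.235×10⁻⁷ = 3.372×10⁻⁷ m⁻¹.
a = 2.966×10⁶ m = 2965.9 km.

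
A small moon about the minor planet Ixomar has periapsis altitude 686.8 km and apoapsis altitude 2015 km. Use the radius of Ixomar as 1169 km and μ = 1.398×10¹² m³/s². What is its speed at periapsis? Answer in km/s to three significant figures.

v ≈ 0.976 km/s

r_p = 1169 + 686.8 = 1855.8 km = 1.8558×10⁶ m.
r_a = 1169 + 2015 = 3184.0 km = 3.1840×10⁶ m.
Semi-major axis a = (r_p + r_a)/2 = 2519.9 km = 2.520×10⁶ m.
Vis-viva: v² = μ(2/r − 1/a) = 1.398×10¹² × (1.078×10⁻⁶ − 3.968×10⁻⁷) = 9.518×10⁵ m²/s².
v = 975.6 m/s = 0.9756 km/s.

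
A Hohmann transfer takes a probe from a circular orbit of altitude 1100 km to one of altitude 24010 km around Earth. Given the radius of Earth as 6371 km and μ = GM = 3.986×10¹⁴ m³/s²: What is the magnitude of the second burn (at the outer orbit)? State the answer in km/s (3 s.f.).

r₁ = 6371 + 1100 = 7471.0 km = 7.4710×10⁶ m.
r₂ = 6371 + 24010 = 30381 km = 3.0381×10⁷ m.
Transfer ellipse a_t = (r₁ + r₂)/2 = 1.893×10⁷ m.
At r₁: circular v_c1 = √(μ/r₁) = 7304 m/s; transfer-perigee v_p = √[μ(2/r₁ − 1/a_t)] = 9254 m/s.
At r₂: circular v_c2 = √(μ/r₂) = 3622 m/s; transfer-apogee v_a = √[μ(2/r₂ − 1/a_t)] = 2276 m/s.
Δv₂ = v_c2 − v_a = 1346 m/s.
= 1.346 km/s.

Δv ≈ 1.35 km/s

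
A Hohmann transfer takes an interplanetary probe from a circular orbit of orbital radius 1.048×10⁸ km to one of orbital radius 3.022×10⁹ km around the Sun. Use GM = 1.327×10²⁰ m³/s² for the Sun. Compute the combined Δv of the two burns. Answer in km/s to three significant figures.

r₁ = 1.048×10⁸ km = 1.048×10¹¹ m.
r₂ = 3.022×10⁹ km = 3.022×10¹² m.
Transfer ellipse a_t = (r₁ + r₂)/2 = 1.563×10¹² m.
At r₁: circular v_c1 = √(μ/r₁) = 35580 m/s; transfer-perihelion v_p = √[μ(2/r₁ − 1/a_t)] = 49470 m/s.
Δv₁ = v_p − v_c1 = 13890 m/s.
At r₂: circular v_c2 = √(μ/r₂) = 6627 m/s; transfer-aphelion v_a = √[μ(2/r₂ − 1/a_t)] = 1716 m/s.
Δv₂ = v_c2 − v_a = 4911 m/s.
Total Δv = Δv₁ + Δv₂ = 18800 m/s = 18.80 km/s.

Δv_total ≈ 18.8 km/s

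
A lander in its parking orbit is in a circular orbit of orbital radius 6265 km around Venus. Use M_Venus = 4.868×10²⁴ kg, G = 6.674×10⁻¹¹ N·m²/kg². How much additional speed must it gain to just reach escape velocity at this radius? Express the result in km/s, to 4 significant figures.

μ = GM = 6.674×10⁻¹¹ × 4.868×10²⁴ = 3.249×10¹⁴ m³/s².
r = 6265 km = 6.265×10⁶ m.
Circular speed v_c = √(μ/r) = 7201 m/s.
Escape speed v_esc = √(2μ/r) = √2 × v_c = 10180 m/s.
Δv = v_esc − v_c = 2983 m/s = 2.983 km/s.

Δv ≈ 2.983 km/s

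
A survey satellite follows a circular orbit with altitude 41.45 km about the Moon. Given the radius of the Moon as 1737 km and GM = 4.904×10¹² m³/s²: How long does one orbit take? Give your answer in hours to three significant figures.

r = 1737 + 41.45 = 1778.5 km = 1.7784×10⁶ m.
Kepler's third law: T = 2π√(r³/μ) = 2π√((1.778×10⁶)³ / 4.904×10¹²).
r³/μ = 1.147×10⁶ s², so T = 2π × 1.071×10³ = 6.729×10³ s.
Converting: 6.729×10³ s ÷ 3600 = 1.869 hours.

T ≈ 1.87 hours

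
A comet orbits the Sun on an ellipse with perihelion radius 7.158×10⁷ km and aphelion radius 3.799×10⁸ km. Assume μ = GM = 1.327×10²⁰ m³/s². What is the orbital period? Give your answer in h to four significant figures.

Semi-major axis a = (r_p + r_a)/2 = (7.1580×10⁷ + 3.7990×10⁸)/2 = 2.2574×10⁸ km = 2.257×10¹¹ m.
By Kepler's third law T = 2π√(a³/μ) = 2π × 9.311×10⁶ = 5.850×10⁷ s.
= 16250 h.

T ≈ 16250 h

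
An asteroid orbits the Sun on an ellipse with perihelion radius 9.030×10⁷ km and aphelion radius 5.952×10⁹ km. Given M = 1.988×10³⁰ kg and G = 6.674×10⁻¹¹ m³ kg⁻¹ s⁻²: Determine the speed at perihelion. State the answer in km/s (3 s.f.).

v ≈ 53.8 km/s

μ = GM = 6.674×10⁻¹¹ × 1.988×10³⁰ = 1.327×10²⁰ m³/s².
Semi-major axis a = (r_p + r_a)/2 = 3.0212×10⁹ km = 3.021×10¹² m.
Vis-viva: v² = μ(2/r − 1/a) = 1.327×10²⁰ × (2.215×10⁻¹¹ − 3.310×10⁻¹³) = 2.895×10⁹ m²/s².
v = 53800 m/s = 53.80 km/s.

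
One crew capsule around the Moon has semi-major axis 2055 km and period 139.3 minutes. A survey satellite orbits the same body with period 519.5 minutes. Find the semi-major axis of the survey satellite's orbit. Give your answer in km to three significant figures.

Kepler's third law: a³ ∝ T², so a₂ = a₁ (T₂/T₁)^(2/3).
T₂/T₁ = 3.729, (T₂/T₁)^(2/3) = 2.405.
a₂ = 2055 × 2.405 = 4942 km.

a₂ ≈ 4940 km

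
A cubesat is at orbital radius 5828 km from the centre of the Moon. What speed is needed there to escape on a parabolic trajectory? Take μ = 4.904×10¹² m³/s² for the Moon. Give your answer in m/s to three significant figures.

r = 5828 km = 5.828×10⁶ m.
Escape speed v_esc = √(2μ/r) = √(2 × 4.904×10¹² / 5.828×10⁶) = √(1.683×10⁶) = 1297 m/s.

v_esc ≈ 1300 m/s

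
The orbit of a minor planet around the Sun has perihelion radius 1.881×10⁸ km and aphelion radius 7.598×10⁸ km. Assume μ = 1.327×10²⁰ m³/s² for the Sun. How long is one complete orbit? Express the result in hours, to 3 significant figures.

Semi-major axis a = (r_p + r_a)/2 = (1.8810×10⁸ + 7.5980×10⁸)/2 = 4.7395×10⁸ km = 4.740×10¹¹ m.
By Kepler's third law T = 2π√(a³/μ) = 2π × 2.832×10⁷ = 1.780×10⁸ s.
= 49440 hours.

T ≈ 49400 hours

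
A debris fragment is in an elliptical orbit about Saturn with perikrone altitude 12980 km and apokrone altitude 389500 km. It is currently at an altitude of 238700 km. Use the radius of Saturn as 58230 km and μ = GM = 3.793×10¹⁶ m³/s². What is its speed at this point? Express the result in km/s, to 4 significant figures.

v ≈ 10.45 km/s

r_p = 58230 + 12980 = 71210 km = 7.1210×10⁷ m.
r_a = 58230 + 389500 = 447730 km = 4.4773×10⁸ m.
r = 58230 + 238700 = 2.9693×10⁵ km = 2.969×10⁸ m.
Semi-major axis a = (r_p + r_a)/2 = 2.5947×10⁵ km = 2.595×10⁸ m.
Vis-viva: v² = μ(2/r − 1/a) = 3.793×10¹⁶ × (6.736×10⁻⁹ − 3.854×10⁻⁹) = 1.093×10⁸ m²/s².
v = 10450 m/s = 10.45 km/s.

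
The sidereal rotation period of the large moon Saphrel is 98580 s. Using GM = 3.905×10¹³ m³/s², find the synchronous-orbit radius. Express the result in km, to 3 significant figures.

r_sync ≈ 21300 km

A synchronous orbit has period T, so by Kepler's third law a = (μT²/4π²)^(1/3).
μT²/4π² = 3.905×10¹³ × (9.858×10⁴)² / 39.48 = 9.613×10²¹ m³.
a = 2.126×10⁷ m = 21262 km.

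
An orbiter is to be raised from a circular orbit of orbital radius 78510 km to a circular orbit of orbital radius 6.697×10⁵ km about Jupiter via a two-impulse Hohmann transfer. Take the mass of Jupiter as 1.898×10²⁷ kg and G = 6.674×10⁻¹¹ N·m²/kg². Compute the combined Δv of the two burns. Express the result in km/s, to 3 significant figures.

Δv_total ≈ 21.0 km/s

μ = GM = 6.674×10⁻¹¹ × 1.898×10²⁷ = 1.267×10¹⁷ m³/s².
r₁ = 78510 km = 7.851×10⁷ m.
r₂ = 6.697×10⁵ km = 6.697×10⁸ m.
Transfer ellipse a_t = (r₁ + r₂)/2 = 3.741×10⁸ m.
At r₁: circular v_c1 = √(μ/r₁) = 40170 m/s; transfer-perijove v_p = √[μ(2/r₁ − 1/a_t)] = 53740 m/s.
Δv₁ = v_p − v_c1 = 13580 m/s.
At r₂: circular v_c2 = √(μ/r₂) = 13750 m/s; transfer-apojove v_a = √[μ(2/r₂ − 1/a_t)] = 6300 m/s.
Δv₂ = v_c2 − v_a = 7453 m/s.
Total Δv = Δv₁ + Δv₂ = 21030 m/s = 21.03 km/s.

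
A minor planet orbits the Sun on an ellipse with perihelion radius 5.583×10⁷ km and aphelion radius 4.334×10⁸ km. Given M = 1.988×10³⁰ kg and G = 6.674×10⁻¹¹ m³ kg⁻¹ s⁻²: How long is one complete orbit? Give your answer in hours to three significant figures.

μ = GM = 6.674×10⁻¹¹ × 1.988×10³⁰ = 1.327×10²⁰ m³/s².
Semi-major axis a = (r_p + r_a)/2 = (5.5830×10⁷ + 4.3340×10⁸)/2 = 2.4462×10⁸ km = 2.446×10¹¹ m.
By Kepler's third law T = 2π√(a³/μ) = 2π × 1.050×10⁷ = 6.599×10⁷ s.
= 18330 hours.

T ≈ 18300 hours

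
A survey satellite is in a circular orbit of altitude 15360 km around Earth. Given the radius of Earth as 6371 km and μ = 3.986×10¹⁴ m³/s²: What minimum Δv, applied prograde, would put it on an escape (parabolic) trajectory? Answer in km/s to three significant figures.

Δv ≈ 1.77 km/s

r = 6371 + 15360 = 21731 km = 2.1731×10⁷ m.
Circular speed v_c = √(μ/r) = 4283 m/s.
Escape speed v_esc = √(2μ/r) = √2 × v_c = 6057 m/s.
Δv = v_esc − v_c = 1774 m/s = 1.774 km/s.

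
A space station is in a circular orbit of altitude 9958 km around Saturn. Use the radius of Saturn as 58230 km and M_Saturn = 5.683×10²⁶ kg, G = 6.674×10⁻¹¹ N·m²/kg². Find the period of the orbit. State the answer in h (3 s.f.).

μ = GM = 6.674×10⁻¹¹ × 5.683×10²⁶ = 3.793×10¹⁶ m³/s².
r = 58230 + 9958 = 68188 km = 6.8188×10⁷ m.
Kepler's third law: T = 2π√(r³/μ) = 2π√((6.819×10⁷)³ / 3.793×10¹⁶).
r³/μ = 8.359×10⁶ s², so T = 2π × 2.891×10³ = 1.817×10⁴ s.
Converting: 1.817×10⁴ s ÷ 3600 = 5.046 h.

T ≈ 5.05 h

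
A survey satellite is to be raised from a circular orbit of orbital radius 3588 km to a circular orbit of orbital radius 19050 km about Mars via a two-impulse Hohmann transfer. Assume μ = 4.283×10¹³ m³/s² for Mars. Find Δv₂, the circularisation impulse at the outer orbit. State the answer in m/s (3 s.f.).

Δv ≈ 655 m/s

r₁ = 3588 km = 3.588×10⁶ m.
r₂ = 19050 km = 1.905×10⁷ m.
Transfer ellipse a_t = (r₁ + r₂)/2 = 1.132×10⁷ m.
At r₁: circular v_c1 = √(μ/r₁) = 3455 m/s; transfer-periapsis v_p = √[μ(2/r₁ − 1/a_t)] = 4482 m/s.
At r₂: circular v_c2 = √(μ/r₂) = 1499 m/s; transfer-apoapsis v_a = √[μ(2/r₂ − 1/a_t)] = 844.2 m/s.
Δv₂ = v_c2 − v_a = 655.2 m/s.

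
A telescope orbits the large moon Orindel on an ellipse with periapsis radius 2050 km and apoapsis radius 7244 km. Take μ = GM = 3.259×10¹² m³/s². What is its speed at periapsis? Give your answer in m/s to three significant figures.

v ≈ 1570 m/s

Semi-major axis a = (r_p + r_a)/2 = 4647.0 km = 4.647×10⁶ m.
Vis-viva: v² = μ(2/r − 1/a) = 3.259×10¹² × (9.756×10⁻⁷ − 2.152×10⁻⁷) = 2.478×10⁶ m²/s².
v = 1574 m/s.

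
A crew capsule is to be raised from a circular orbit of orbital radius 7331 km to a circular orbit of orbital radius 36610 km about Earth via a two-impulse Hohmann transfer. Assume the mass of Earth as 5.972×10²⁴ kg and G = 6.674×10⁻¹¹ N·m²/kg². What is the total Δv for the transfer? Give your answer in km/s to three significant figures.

Δv_total ≈ 3.54 km/s

μ = GM = 6.674×10⁻¹¹ × 5.972×10²⁴ = 3.986×10¹⁴ m³/s².
r₁ = 7331 km = 7.331×10⁶ m.
r₂ = 36610 km = 3.661×10⁷ m.
Transfer ellipse a_t = (r₁ + r₂)/2 = 2.197×10⁷ m.
At r₁: circular v_c1 = √(μ/r₁) = 7373 m/s; transfer-perigee v_p = √[μ(2/r₁ − 1/a_t)] = 9518 m/s.
Δv₁ = v_p − v_c1 = 2145 m/s.
At r₂: circular v_c2 = √(μ/r₂) = 3300 m/s; transfer-apogee v_a = √[μ(2/r₂ − 1/a_t)] = 1906 m/s.
Δv₂ = v_c2 − v_a = 1394 m/s.
Total Δv = Δv₁ + Δv₂ = 3538 m/s = 3.538 km/s.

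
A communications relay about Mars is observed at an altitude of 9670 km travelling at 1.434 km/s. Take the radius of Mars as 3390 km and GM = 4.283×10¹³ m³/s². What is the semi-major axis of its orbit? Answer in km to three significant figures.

a ≈ 9510 km

r = 3390 + 9670 = 13060 km = 1.306×10⁷ m.
Specific orbital energy ε = v²/2 − μ/r = (1434)²/2 − 4.283×10¹³/1.306×10⁷ = -2.251×10⁶ J/kg.
Since ε = −μ/(2a), a = −μ/(2ε) = 9.512×10⁶ m = 9512.3 km.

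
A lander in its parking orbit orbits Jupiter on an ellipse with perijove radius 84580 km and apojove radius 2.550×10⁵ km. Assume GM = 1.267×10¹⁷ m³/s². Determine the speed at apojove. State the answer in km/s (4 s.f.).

Semi-major axis a = (r_p + r_a)/2 = 1.6979×10⁵ km = 1.698×10⁸ m.
Vis-viva: v² = μ(2/r − 1/a) = 1.267×10¹⁷ × (7.843×10⁻⁹ − 5.890×10⁻⁹) = 2.475×10⁸ m²/s².
v = 15730 m/s = 15.73 km/s.

v ≈ 15.73 km/s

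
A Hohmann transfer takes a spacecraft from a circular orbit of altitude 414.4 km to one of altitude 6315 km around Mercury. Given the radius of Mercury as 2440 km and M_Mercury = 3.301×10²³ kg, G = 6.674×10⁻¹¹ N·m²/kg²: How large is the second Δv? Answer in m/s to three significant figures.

μ = GM = 6.674×10⁻¹¹ × 3.301×10²³ = 2.203×10¹³ m³/s².
r₁ = 2440 + 414.4 = 2854.4 km = 2.8544×10⁶ m.
r₂ = 2440 + 6315 = 8755.0 km = 8.7550×10⁶ m.
Transfer ellipse a_t = (r₁ + r₂)/2 = 5.805×10⁶ m.
At r₁: circular v_c1 = √(μ/r₁) = 2778 m/s; transfer-periherm v_p = √[μ(2/r₁ − 1/a_t)] = 3412 m/s.
At r₂: circular v_c2 = √(μ/r₂) = 1586 m/s; transfer-apoherm v_a = √[μ(2/r₂ − 1/a_t)] = 1112 m/s.
Δv₂ = v_c2 − v_a = 473.9 m/s.

Δv ≈ 474 m/s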